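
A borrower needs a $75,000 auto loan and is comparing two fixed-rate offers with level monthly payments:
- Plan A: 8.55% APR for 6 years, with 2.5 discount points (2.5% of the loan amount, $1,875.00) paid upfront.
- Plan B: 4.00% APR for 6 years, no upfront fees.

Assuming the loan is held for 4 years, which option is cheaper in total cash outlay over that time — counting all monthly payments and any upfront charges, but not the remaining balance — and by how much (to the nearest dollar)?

Plan A: monthly rate = 8.55%/12 = 0.0071250; payment = 75,000 × 0.0071250 / (1 − (1+0.0071250)^−72) = $1,335.23.
Plan B: monthly rate = 4%/12 = 0.0033333; payment = 75,000 × 0.0033333 / (1 − (1+0.0033333)^−72) = $1,173.39.
Over 48 months: Plan A costs 48 × $1,335.23 + $1,875.00 = $65,966.04; Plan B costs 48 × $1,173.39 = $56,322.72.
Plan B is cheaper by $65,966.04 − $56,322.72 = $9,643.32.

Plan B by $9,643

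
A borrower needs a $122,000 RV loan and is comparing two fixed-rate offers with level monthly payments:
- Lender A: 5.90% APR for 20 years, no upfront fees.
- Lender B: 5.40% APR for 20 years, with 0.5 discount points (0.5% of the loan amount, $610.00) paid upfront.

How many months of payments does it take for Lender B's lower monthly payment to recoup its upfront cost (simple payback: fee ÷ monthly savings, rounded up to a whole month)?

Lender A: at 5.90% the monthly rate is 0.0049167, so the payment is 122,000 × 0.0049167 / (1 − 1.0049167^−240) = $867.02.
Lender B: monthly rate = 5.4%/12 = 0.0045000; payment = 122,000 × 0.0045000 / (1 − (1+0.0045000)^−240) = $832.35.
Monthly savings = $867.02 − $832.35 = $34.67.
Break-even = $610.00 / $34.67 = 17.59 → 18 months.

18 months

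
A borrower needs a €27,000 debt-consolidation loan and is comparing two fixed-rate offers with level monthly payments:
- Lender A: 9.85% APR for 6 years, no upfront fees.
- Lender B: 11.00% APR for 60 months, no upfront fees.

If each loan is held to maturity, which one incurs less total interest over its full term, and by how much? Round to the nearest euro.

Lender A: monthly rate = 9.85%/12 = 0.0082083; payment = 27,000 × 0.0082083 / (1 − (1+0.0082083)^−72) = €498.16.
Total interest on Lender A = 72 × €498.16 − €27,000 = €8,867.52.
Lender B: monthly rate = 11%/12 = 0.0091667; payment = 27,000 × 0.0091667 / (1 − (1+0.0091667)^−60) = €587.05.
Total interest on Lender B = 60 × €587.05 − €27,000 = €8,223.00.
Lender B is lower by €644.52.

Lender B by €645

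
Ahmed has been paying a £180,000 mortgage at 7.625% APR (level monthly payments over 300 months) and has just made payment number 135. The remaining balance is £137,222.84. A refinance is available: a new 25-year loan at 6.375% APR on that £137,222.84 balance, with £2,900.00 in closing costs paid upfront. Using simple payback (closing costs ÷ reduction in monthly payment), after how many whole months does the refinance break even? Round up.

7 months

Current payment = 180,000 × 7.625%/12 / (1 − (1+0.0063542)^−300) = £1,344.85.
Refinanced payment = 137,222.84 × 0.0053125 / (1 − (1+0.0053125)^−300) = £915.85.
Monthly savings = £1,344.85 − £915.85 = £429.00.
Break-even = £2,900.00 / £429.00 = 6.76 → 7 months.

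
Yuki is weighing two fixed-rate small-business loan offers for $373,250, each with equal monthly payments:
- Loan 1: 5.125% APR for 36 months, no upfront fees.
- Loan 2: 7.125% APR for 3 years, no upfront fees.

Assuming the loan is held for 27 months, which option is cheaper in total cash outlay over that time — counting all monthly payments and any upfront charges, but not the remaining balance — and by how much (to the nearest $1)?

Loan 1 by $9,143

Loan 1: at 5.125% the monthly rate is 0.0042708, so the payment is 373,250 × 0.0042708 / (1 − 1.0042708^−36) = $11,207.60.
Loan 2: at 7.125% the monthly rate is 0.0059375, so the payment is 373,250 × 0.0059375 / (1 − 1.0059375^−36) = $11,546.22.
Over 27 months: Loan 1 costs 27 × $11,207.60 = $302,605.20; Loan 2 costs 27 × $11,546.22 = $311,747.94.
Loan 1 is cheaper by $311,747.94 − $302,605.20 = $9,142.74.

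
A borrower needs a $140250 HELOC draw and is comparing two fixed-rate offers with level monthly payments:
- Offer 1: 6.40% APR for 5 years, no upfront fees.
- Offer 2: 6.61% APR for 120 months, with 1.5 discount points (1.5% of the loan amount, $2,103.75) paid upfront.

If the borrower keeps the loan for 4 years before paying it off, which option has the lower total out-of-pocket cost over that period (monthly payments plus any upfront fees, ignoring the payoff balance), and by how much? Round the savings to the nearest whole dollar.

Offer 2 by $52,483

Offer 1: at 6.40% the monthly rate is 0.0053333, so the payment is 140,250 × 0.0053333 / (1 − 1.0053333^−60) = $2,737.59.
Offer 2: monthly rate = 6.61%/12 = 0.0055083; payment = 140,250 × 0.0055083 / (1 − (1+0.0055083)^−120) = $1,600.37.
Over 48 months: Offer 1 costs 48 × $2,737.59 = $131,404.32; Offer 2 costs 48 × $1,600.37 + $2,103.75 = $78,921.51.
Offer 2 is cheaper by $131,404.32 − $78,921.51 = $52,482.81.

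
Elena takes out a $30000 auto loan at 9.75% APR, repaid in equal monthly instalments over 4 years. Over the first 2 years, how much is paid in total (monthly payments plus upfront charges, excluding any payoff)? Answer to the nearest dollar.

$18,175

Monthly rate = 9.75%/12 = 0.0081250; payment = 30,000 × 0.0081250 / (1 − (1+0.0081250)^−48) = $757.28.
Total outlay = 24 × $757.28 = $18,174.72.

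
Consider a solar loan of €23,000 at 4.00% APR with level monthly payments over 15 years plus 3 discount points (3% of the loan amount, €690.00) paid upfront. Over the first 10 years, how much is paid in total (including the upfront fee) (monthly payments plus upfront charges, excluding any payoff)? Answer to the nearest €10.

At 4.00% the monthly rate is 0.0033333, so the payment is 23,000 × 0.0033333 / (1 − 1.0033333^−180) = €170.13.
Total outlay = 120 × €170.13 + €690.00 = €21,105.60.

€21,110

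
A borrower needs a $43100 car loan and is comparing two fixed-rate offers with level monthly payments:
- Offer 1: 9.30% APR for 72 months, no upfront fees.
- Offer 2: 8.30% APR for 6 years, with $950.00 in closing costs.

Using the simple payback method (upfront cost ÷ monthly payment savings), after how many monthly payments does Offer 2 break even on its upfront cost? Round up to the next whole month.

Offer 1: monthly rate = 9.3%/12 = 0.0077500; payment = 43,100 × 0.0077500 / (1 − (1+0.0077500)^−72) = $783.33.
Offer 2: at 8.30% the monthly rate is 0.0069167, so the payment is 43,100 × 0.0069167 / (1 − 1.0069167^−72) = $762.01.
Monthly savings = $783.33 − $762.01 = $21.32.
Break-even = $950.00 / $21.32 = 44.56 → 45 months.

45 months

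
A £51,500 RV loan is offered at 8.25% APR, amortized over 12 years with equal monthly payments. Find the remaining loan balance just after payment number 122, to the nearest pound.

£11,490

With monthly rate i = 8.25%/12 = 0.0068750, the balance after k of n payments is P · [(1+i)^n − (1+i)^k] / [(1+i)^n − 1].
(1+0.0068750)^144 = 2.68213305 and (1+0.0068750)^122 = 2.30684305, so the balance is 51,500 × (2.68213305 − 2.30684305) / (2.68213305 − 1) = £11,489.84.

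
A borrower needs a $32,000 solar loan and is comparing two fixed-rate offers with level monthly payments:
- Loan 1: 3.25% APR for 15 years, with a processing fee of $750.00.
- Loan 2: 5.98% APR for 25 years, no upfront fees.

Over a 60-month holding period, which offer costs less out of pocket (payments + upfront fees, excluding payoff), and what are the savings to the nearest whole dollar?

Loan 2 by $1,894

Loan 1: at 3.25% the monthly rate is 0.0027083, so the payment is 32,000 × 0.0027083 / (1 − 1.0027083^−180) = $224.85.
Loan 2: at 5.98% the monthly rate is 0.0049833, so the payment is 32,000 × 0.0049833 / (1 − 1.0049833^−300) = $205.79.
Over 60 months: Loan 1 costs 60 × $224.85 + $750.00 = $14,241.00; Loan 2 costs 60 × $205.79 = $12,347.40.
Loan 2 is cheaper by $14,241.00 − $12,347.40 = $1,893.60.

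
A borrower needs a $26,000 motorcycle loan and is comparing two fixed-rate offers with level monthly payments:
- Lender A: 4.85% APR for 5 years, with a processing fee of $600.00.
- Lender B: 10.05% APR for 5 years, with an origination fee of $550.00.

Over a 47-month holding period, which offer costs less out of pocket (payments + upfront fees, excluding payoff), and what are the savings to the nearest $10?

Lender A by $2,970

Lender A: monthly rate = 4.85%/12 = 0.0040417; payment = 26,000 × 0.0040417 / (1 − (1+0.0040417)^−60) = $488.87.
Lender B: monthly rate = 10.05%/12 = 0.0083750; payment = 26,000 × 0.0083750 / (1 − (1+0.0083750)^−60) = $553.06.
Over 47 months: Lender A costs 47 × $488.87 + $600.00 = $23,576.89; Lender B costs 47 × $553.06 + $550.00 = $26,543.82.
Lender A is cheaper by $26,543.82 − $23,576.89 = $2,966.93.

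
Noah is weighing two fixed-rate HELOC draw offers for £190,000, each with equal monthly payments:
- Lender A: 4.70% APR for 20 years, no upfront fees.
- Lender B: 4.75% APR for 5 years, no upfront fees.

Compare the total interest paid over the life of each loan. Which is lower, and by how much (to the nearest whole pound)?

Lender A: at 4.70% the monthly rate is 0.0039167, so the payment is 190,000 × 0.0039167 / (1 − 1.0039167^−240) = £1,222.64.
Total interest on Lender A = 240 × £1,222.64 − £190,000 = £103,433.60.
Lender B: at 4.75% the monthly rate is 0.0039583, so the payment is 190,000 × 0.0039583 / (1 − 1.0039583^−60) = £3,563.81.
Total interest on Lender B = 60 × £3,563.81 − £190,000 = £23,828.60.
Lender B is lower by £79,605.00.

Lender B by £79,605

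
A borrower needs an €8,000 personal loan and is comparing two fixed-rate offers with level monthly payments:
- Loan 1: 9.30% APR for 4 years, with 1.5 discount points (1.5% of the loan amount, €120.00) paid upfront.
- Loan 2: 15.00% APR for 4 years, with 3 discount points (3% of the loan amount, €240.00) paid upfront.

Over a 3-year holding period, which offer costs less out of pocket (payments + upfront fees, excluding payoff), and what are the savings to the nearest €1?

Loan 1: at 9.30% the monthly rate is 0.0077500, so the payment is 8,000 × 0.0077500 / (1 − 1.0077500^−48) = €200.22.
Loan 2: monthly rate = 15%/12 = 0.0125000; payment = 8,000 × 0.0125000 / (1 − (1+0.0125000)^−48) = €222.65.
Over 36 months: Loan 1 costs 36 × €200.22 + €120.00 = €7,327.92; Loan 2 costs 36 × €222.65 + €240.00 = €8,255.40.
Loan 1 is cheaper by €8,255.40 − €7,327.92 = €927.48.

Loan 1 by €927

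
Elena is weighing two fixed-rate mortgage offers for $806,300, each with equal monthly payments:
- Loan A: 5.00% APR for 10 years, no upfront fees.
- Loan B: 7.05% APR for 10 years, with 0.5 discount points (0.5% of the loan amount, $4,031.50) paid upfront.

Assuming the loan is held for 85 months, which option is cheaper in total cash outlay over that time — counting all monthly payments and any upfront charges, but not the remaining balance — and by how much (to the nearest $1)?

Loan A by $74,629

Loan A: at 5.00% the monthly rate is 0.0041667, so the payment is 806,300 × 0.0041667 / (1 − 1.0041667^−120) = $8,552.06.
Loan B: at 7.05% the monthly rate is 0.0058750, so the payment is 806,300 × 0.0058750 / (1 − 1.0058750^−120) = $9,382.62.
Over 85 months: Loan A costs 85 × $8,552.06 = $726,925.10; Loan B costs 85 × $9,382.62 + $4,031.50 = $801,554.20.
Loan A is cheaper by $801,554.20 − $726,925.10 = $74,629.10.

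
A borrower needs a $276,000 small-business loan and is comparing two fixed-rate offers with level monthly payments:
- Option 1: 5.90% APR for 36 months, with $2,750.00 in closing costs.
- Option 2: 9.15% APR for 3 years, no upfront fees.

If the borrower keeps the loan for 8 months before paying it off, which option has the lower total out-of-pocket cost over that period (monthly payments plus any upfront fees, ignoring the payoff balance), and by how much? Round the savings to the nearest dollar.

Option 1 by $546

Option 1: monthly rate = 5.9%/12 = 0.0049167; payment = 276,000 × 0.0049167 / (1 − (1+0.0049167)^−36) = $8,383.95.
Option 2: monthly rate = 9.15%/12 = 0.0076250; payment = 276,000 × 0.0076250 / (1 − (1+0.0076250)^−36) = $8,796.01.
Over 8 months: Option 1 costs 8 × $8,383.95 + $2,750.00 = $69,821.60; Option 2 costs 8 × $8,796.01 = $70,368.08.
Option 1 is cheaper by $70,368.08 − $69,821.60 = $546.48.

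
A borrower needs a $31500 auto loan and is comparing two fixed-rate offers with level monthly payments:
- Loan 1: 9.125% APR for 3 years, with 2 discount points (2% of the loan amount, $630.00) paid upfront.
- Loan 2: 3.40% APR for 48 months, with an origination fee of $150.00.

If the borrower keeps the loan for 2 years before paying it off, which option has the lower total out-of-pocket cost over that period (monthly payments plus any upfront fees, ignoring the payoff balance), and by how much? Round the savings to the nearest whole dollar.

Loan 2 by $7,697

Loan 1: monthly rate = 9.125%/12 = 0.0076042; payment = 31,500 × 0.0076042 / (1 − (1+0.0076042)^−36) = $1,003.53.
Loan 2: at 3.40% the monthly rate is 0.0028333, so the payment is 31,500 × 0.0028333 / (1 − 1.0028333^−48) = $702.81.
Over 24 months: Loan 1 costs 24 × $1,003.53 + $630.00 = $24,714.72; Loan 2 costs 24 × $702.81 + $150.00 = $17,017.44.
Loan 2 is cheaper by $24,714.72 − $17,017.44 = $7,697.28.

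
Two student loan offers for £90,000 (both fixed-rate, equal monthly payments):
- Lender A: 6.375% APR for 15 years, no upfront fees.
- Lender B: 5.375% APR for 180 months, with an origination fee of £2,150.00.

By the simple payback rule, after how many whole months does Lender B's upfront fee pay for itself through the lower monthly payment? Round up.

Lender A: monthly rate = 6.375%/12 = 0.0053125; payment = 90,000 × 0.0053125 / (1 − (1+0.0053125)^−180) = £777.83.
Lender B: at 5.375% the monthly rate is 0.0044792, so the payment is 90,000 × 0.0044792 / (1 − 1.0044792^−180) = £729.42.
Monthly savings = £777.83 − £729.42 = £48.41.
Break-even = £2,150.00 / £48.41 = 44.41 → 45 months.

45 months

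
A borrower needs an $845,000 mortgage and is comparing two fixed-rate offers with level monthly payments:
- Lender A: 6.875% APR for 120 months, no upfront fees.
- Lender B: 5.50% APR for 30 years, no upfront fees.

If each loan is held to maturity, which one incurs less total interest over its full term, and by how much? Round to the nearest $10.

Lender A: at 6.875% the monthly rate is 0.0057292, so the payment is 845,000 × 0.0057292 / (1 − 1.0057292^−120) = $9,756.82.
Total interest on Lender A = 120 × $9,756.82 − $845,000 = $325,818.40.
Lender B: monthly rate = 5.5%/12 = 0.0045833; payment = 845,000 × 0.0045833 / (1 − (1+0.0045833)^−360) = $4,797.82.
Total interest on Lender B = 360 × $4,797.82 − $845,000 = $882,215.20.
Lender A is lower by $556,396.80.

Lender A by $556,400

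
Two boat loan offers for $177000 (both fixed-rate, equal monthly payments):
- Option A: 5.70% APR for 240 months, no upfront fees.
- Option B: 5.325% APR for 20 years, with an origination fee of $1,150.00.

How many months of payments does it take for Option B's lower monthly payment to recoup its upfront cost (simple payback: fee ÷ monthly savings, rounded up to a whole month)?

Option A: monthly rate = 5.7%/12 = 0.0047500; payment = 177,000 × 0.0047500 / (1 − (1+0.0047500)^−240) = $1,237.64.
Option B: monthly rate = 5.325%/12 = 0.0044375; payment = 177,000 × 0.0044375 / (1 − (1+0.0044375)^−240) = $1,200.13.
Monthly savings = $1,237.64 − $1,200.13 = $37.51.
Break-even = $1,150.00 / $37.51 = 30.66 → 31 months.

31 months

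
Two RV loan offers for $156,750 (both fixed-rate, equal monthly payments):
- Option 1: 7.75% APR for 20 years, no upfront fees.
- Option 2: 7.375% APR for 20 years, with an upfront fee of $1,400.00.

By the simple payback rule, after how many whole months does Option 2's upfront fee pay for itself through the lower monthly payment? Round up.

39 months

Option 1: monthly rate = 7.75%/12 = 0.0064583; payment = 156,750 × 0.0064583 / (1 − (1+0.0064583)^−240) = $1,286.84.
Option 2: at 7.375% the monthly rate is 0.0061458, so the payment is 156,750 × 0.0061458 / (1 − 1.0061458^−240) = $1,250.81.
Monthly savings = $1,286.84 − $1,250.81 = $36.03.
Break-even = $1,400.00 / $36.03 = 38.86 → 39 months.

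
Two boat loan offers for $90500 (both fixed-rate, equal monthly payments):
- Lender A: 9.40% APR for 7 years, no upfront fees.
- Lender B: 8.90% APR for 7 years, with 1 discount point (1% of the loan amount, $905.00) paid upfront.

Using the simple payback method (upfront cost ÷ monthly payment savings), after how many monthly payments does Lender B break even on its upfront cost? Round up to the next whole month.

40 months

Lender A: monthly rate = 9.4%/12 = 0.0078333; payment = 90,500 × 0.0078333 / (1 − (1+0.0078333)^−84) = $1,474.50.
Lender B: at 8.90% the monthly rate is 0.0074167, so the payment is 90,500 × 0.0074167 / (1 − 1.0074167^−84) = $1,451.47.
Monthly savings = $1,474.50 − $1,451.47 = $23.03.
Break-even = $905.00 / $23.03 = 39.30 → 40 months.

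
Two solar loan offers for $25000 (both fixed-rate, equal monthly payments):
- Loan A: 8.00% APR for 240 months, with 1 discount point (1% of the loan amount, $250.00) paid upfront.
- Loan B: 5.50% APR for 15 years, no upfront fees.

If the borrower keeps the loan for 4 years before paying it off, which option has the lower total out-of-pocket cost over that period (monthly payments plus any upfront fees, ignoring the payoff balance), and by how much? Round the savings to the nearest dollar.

Loan B by $482

Loan A: at 8.00% the monthly rate is 0.0066667, so the payment is 25,000 × 0.0066667 / (1 − 1.0066667^−240) = $209.11.
Loan B: at 5.50% the monthly rate is 0.0045833, so the payment is 25,000 × 0.0045833 / (1 − 1.0045833^−180) = $204.27.
Over 48 months: Loan A costs 48 × $209.11 + $250.00 = $10,287.28; Loan B costs 48 × $204.27 = $9,804.96.
Loan B is cheaper by $10,287.28 − $9,804.96 = $482.32.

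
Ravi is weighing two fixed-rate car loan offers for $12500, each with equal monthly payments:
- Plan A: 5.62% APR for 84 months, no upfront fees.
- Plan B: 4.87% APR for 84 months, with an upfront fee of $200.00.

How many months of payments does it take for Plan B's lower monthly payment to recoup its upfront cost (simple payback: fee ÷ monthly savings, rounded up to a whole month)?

Plan A: monthly rate = 5.62%/12 = 0.0046833; payment = 12,500 × 0.0046833 / (1 − (1+0.0046833)^−84) = $180.34.
Plan B: monthly rate = 4.87%/12 = 0.0040583; payment = 12,500 × 0.0040583 / (1 − (1+0.0040583)^−84) = $175.91.
Monthly savings = $180.34 − $175.91 = $4.43.
Break-even = $200.00 / $4.43 = 45.15 → 46 months.

46 months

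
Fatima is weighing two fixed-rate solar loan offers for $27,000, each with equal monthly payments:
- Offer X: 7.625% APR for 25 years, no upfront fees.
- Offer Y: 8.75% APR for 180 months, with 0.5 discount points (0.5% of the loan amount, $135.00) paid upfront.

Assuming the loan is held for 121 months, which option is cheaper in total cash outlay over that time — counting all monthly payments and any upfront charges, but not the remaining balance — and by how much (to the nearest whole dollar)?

Offer X: monthly rate = 7.625%/12 = 0.0063542; payment = 27,000 × 0.0063542 / (1 − (1+0.0063542)^−300) = $201.73.
Offer Y: monthly rate = 8.75%/12 = 0.0072917; payment = 27,000 × 0.0072917 / (1 − (1+0.0072917)^−180) = $269.85.
Over 121 months: Offer X costs 121 × $201.73 = $24,409.33; Offer Y costs 121 × $269.85 + $135.00 = $32,786.85.
Offer X is cheaper by $32,786.85 − $24,409.33 = $8,377.52.

Offer X by $8,378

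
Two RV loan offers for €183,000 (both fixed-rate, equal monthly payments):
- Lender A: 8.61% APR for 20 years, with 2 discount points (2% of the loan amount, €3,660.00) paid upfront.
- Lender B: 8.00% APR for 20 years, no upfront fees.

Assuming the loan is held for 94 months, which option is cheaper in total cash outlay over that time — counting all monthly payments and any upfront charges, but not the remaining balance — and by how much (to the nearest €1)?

Lender B by €10,258

Lender A: at 8.61% the monthly rate is 0.0071750, so the payment is 183,000 × 0.0071750 / (1 − 1.0071750^−240) = €1,600.88.
Lender B: monthly rate = 8%/12 = 0.0066667; payment = 183,000 × 0.0066667 / (1 − (1+0.0066667)^−240) = €1,530.69.
Over 94 months: Lender A costs 94 × €1,600.88 + €3,660.00 = €154,142.72; Lender B costs 94 × €1,530.69 = €143,884.86.
Lender B is cheaper by €154,142.72 − €143,884.86 = €10,257.86.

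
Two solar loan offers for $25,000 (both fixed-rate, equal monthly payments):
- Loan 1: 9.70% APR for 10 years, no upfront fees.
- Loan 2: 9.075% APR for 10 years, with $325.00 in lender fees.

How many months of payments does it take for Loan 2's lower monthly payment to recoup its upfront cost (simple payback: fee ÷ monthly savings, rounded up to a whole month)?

Loan 1: monthly rate = 9.7%/12 = 0.0080833; payment = 25,000 × 0.0080833 / (1 − (1+0.0080833)^−120) = $326.24.
Loan 2: monthly rate = 9.075%/12 = 0.0075625; payment = 25,000 × 0.0075625 / (1 − (1+0.0075625)^−120) = $317.71.
Monthly savings = $326.24 − $317.71 = $8.53.
Break-even = $325.00 / $8.53 = 38.10 → 39 months.

39 months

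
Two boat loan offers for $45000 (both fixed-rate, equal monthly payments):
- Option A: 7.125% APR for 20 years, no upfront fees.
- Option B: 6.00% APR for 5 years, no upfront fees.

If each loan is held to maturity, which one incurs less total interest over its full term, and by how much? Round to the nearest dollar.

Option A: monthly rate = 7.125%/12 = 0.0059375; payment = 45,000 × 0.0059375 / (1 − (1+0.0059375)^−240) = $352.27.
Total interest on Option A = 240 × $352.27 − $45,000 = $39,544.80.
Option B: monthly rate = 6%/12 = 0.0050000; payment = 45,000 × 0.0050000 / (1 − (1+0.0050000)^−60) = $869.98.
Total interest on Option B = 60 × $869.98 − $45,000 = $7,198.80.
Option B is lower by $32,346.00.

Option B by $32,346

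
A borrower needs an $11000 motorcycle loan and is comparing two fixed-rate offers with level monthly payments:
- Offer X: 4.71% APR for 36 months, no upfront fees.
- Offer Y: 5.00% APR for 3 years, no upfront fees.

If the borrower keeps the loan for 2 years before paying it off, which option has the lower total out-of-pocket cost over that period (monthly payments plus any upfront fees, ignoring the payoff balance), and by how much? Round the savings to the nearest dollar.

Offer X by $34

Offer X: monthly rate = 4.71%/12 = 0.0039250; payment = 11,000 × 0.0039250 / (1 − (1+0.0039250)^−36) = $328.25.
Offer Y: monthly rate = 5%/12 = 0.0041667; payment = 11,000 × 0.0041667 / (1 − (1+0.0041667)^−36) = $329.68.
Over 24 months: Offer X costs 24 × $328.25 = $7,878.00; Offer Y costs 24 × $329.68 = $7,912.32.
Offer X is cheaper by $7,912.32 − $7,878.00 = $34.32.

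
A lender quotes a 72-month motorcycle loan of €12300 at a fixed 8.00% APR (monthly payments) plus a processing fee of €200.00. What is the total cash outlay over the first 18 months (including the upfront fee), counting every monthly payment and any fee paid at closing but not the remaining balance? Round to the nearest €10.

Monthly rate = 8%/12 = 0.0066667; payment = 12,300 × 0.0066667 / (1 − (1+0.0066667)^−72) = €215.66.
Total outlay = 18 × €215.66 + €200.00 = €4,081.88.

€4,080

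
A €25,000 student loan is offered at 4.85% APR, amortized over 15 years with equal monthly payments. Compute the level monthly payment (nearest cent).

Monthly rate = 4.85%/12 = 0.0040417; payment = 25,000 × 0.0040417 / (1 − (1+0.0040417)^−180) = €195.75.

€195.75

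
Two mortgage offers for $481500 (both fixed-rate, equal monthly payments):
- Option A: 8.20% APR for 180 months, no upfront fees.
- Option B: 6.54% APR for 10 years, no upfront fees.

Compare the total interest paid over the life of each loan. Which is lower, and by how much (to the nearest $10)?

Option B by $181,040

Option A: monthly rate = 8.2%/12 = 0.0068333; payment = 481,500 × 0.0068333 / (1 − (1+0.0068333)^−180) = $4,657.23.
Total interest on Option A = 180 × $4,657.23 − $481,500 = $356,801.40.
Option B: at 6.54% the monthly rate is 0.0054500, so the payment is 481,500 × 0.0054500 / (1 − 1.0054500^−120) = $5,477.14.
Total interest on Option B = 120 × $5,477.14 − $481,500 = $175,756.80.
Option B is lower by $181,044.60.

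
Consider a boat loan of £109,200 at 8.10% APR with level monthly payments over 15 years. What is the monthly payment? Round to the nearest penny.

£1,049.89

Monthly rate = 8.1%/12 = 0.0067500; payment = 109,200 × 0.0067500 / (1 − (1+0.0067500)^−180) = £1,049.89.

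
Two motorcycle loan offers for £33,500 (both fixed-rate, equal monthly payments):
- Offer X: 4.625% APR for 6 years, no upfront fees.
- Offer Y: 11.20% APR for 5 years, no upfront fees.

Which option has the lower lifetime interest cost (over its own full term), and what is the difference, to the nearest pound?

Offer X by £5,476

Offer X: monthly rate = 4.625%/12 = 0.0038542; payment = 33,500 × 0.0038542 / (1 − (1+0.0038542)^−72) = £533.71.
Total interest on Offer X = 72 × £533.71 − £33,500 = £4,927.12.
Offer Y: at 11.20% the monthly rate is 0.0093333, so the payment is 33,500 × 0.0093333 / (1 − 1.0093333^−60) = £731.72.
Total interest on Offer Y = 60 × £731.72 − £33,500 = £10,403.20.
Offer X is lower by £5,476.08.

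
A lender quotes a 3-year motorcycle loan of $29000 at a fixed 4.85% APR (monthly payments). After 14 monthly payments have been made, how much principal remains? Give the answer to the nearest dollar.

With monthly rate i = 4.85%/12 = 0.0040417, the balance after k of n payments is P · [(1+i)^n − (1+i)^k] / [(1+i)^n − 1].
(1+0.0040417)^36 = 1.15627862 and (1+0.0040417)^14 = 1.05809413, so the balance is 29,000 × (1.15627862 − 1.05809413) / (1.15627862 − 1) = $18,219.70.

$18,220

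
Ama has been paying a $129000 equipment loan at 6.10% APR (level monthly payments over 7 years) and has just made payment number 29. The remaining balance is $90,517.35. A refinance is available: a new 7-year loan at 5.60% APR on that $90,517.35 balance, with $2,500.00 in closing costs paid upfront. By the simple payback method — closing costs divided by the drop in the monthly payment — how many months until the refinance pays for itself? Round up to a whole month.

Current payment = 129,000 × 6.1%/12 / (1 − (1+0.0050833)^−84) = $1,890.69.
Refinanced payment = 90,517.35 × 0.0046667 / (1 − (1+0.0046667)^−84) = $1,305.04.
Monthly savings = $1,890.69 − $1,305.04 = $585.65.
Break-even = $2,500.00 / $585.65 = 4.27 → 5 months.

5 months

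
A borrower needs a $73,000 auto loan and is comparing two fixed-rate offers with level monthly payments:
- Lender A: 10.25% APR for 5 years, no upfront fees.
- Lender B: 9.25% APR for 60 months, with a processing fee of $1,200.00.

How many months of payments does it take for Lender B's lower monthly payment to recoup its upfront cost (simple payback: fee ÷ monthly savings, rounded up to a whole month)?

34 months

Lender A: at 10.25% the monthly rate is 0.0085417, so the payment is 73,000 × 0.0085417 / (1 − 1.0085417^−60) = $1,560.03.
Lender B: monthly rate = 9.25%/12 = 0.0077083; payment = 73,000 × 0.0077083 / (1 − (1+0.0077083)^−60) = $1,524.23.
Monthly savings = $1,560.03 − $1,524.23 = $35.80.
Break-even = $1,200.00 / $35.80 = 33.52 → 34 months.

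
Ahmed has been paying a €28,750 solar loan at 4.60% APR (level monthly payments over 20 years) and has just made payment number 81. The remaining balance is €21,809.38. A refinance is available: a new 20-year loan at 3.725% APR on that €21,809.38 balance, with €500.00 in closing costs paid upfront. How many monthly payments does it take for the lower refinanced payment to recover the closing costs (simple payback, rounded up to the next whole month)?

10 months

Current payment = 28,750 × 4.6%/12 / (1 − (1+0.0038333)^−240) = €183.44.
Refinanced payment = 21,809.38 × 0.0031042 / (1 − (1+0.0031042)^−240) = €129.02.
Monthly savings = €183.44 − €129.02 = €54.42.
Break-even = €500.00 / €54.42 = 9.19 → 10 months.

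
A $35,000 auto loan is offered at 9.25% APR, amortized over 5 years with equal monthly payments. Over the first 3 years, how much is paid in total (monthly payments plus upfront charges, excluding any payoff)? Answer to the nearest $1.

At 9.25% the monthly rate is 0.0077083, so the payment is 35,000 × 0.0077083 / (1 − 1.0077083^−60) = $730.80.
Total outlay = 36 × $730.80 = $26,308.80.

$26,309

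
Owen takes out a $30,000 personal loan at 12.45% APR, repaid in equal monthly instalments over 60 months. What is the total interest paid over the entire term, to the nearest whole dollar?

At 12.45% the monthly rate is 0.0103750, so the payment is 30,000 × 0.0103750 / (1 − 1.0103750^−60) = $674.18.
Total paid = 60 × $674.18 = $40,450.80; interest = $40,450.80 − $30,000 = $10,450.80.

$10,451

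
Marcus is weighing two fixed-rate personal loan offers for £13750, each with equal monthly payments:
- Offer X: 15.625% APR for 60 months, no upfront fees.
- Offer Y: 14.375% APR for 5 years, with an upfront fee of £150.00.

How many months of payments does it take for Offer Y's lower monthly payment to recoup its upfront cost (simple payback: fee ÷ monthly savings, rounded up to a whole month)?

17 months

Offer X: at 15.625% the monthly rate is 0.0130208, so the payment is 13,750 × 0.0130208 / (1 − 1.0130208^−60) = £331.64.
Offer Y: monthly rate = 14.375%/12 = 0.0119792; payment = 13,750 × 0.0119792 / (1 − (1+0.0119792)^−60) = £322.62.
Monthly savings = £331.64 − £322.62 = £9.02.
Break-even = £150.00 / £9.02 = 16.63 → 17 months.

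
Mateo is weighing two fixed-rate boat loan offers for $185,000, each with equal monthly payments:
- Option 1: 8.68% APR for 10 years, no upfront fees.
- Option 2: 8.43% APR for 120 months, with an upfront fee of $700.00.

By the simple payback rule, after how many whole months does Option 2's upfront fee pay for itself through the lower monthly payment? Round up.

Option 1: monthly rate = 8.68%/12 = 0.0072333; payment = 185,000 × 0.0072333 / (1 − (1+0.0072333)^−120) = $2,311.58.
Option 2: at 8.43% the monthly rate is 0.0070250, so the payment is 185,000 × 0.0070250 / (1 − 1.0070250^−120) = $2,286.82.
Monthly savings = $2,311.58 − $2,286.82 = $24.76.
Break-even = $700.00 / $24.76 = 28.27 → 29 months.

29 months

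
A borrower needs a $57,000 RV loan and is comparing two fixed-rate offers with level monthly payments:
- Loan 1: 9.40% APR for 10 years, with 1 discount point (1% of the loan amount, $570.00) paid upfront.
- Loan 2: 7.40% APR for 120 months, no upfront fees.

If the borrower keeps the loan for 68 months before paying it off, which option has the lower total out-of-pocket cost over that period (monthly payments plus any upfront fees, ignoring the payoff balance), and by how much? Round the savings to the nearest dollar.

Loan 1: at 9.40% the monthly rate is 0.0078333, so the payment is 57,000 × 0.0078333 / (1 − 1.0078333^−120) = $734.45.
Loan 2: monthly rate = 7.4%/12 = 0.0061667; payment = 57,000 × 0.0061667 / (1 − (1+0.0061667)^−120) = $673.63.
Over 68 months: Loan 1 costs 68 × $734.45 + $570.00 = $50,512.60; Loan 2 costs 68 × $673.63 = $45,806.84.
Loan 2 is cheaper by $50,512.60 − $45,806.84 = $4,705.76.

Loan 2 by $4,706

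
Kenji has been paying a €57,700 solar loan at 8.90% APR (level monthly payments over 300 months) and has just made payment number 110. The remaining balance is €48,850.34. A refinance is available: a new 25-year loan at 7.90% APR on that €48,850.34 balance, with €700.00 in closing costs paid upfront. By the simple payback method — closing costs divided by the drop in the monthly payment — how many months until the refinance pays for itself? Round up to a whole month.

7 months

Current payment = 57,700 × 8.9%/12 / (1 − (1+0.0074167)^−300) = €480.27.
Refinanced payment = 48,850.34 × 0.0065833 / (1 − (1+0.0065833)^−300) = €373.80.
Monthly savings = €480.27 − €373.80 = €106.47.
Break-even = €700.00 / €106.47 = 6.57 → 7 months.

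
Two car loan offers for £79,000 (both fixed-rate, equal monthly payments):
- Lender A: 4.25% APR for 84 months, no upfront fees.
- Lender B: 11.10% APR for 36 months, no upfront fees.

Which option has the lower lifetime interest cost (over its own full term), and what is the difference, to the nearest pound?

Lender A by £1,772

Lender A: monthly rate = 4.25%/12 = 0.0035417; payment = 79,000 × 0.0035417 / (1 − (1+0.0035417)^−84) = £1,088.95.
Total interest on Lender A = 84 × £1,088.95 − £79,000 = £12,471.80.
Lender B: monthly rate = 11.1%/12 = 0.0092500; payment = 79,000 × 0.0092500 / (1 − (1+0.0092500)^−36) = £2,590.10.
Total interest on Lender B = 36 × £2,590.10 − £79,000 = £14,243.60.
Lender A is lower by £1,771.80.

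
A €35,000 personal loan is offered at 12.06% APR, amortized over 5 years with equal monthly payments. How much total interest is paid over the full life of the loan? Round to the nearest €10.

Monthly rate = 12.06%/12 = 0.0100500; payment = 35,000 × 0.0100500 / (1 − (1+0.0100500)^−60) = €779.62.
Total paid = 60 × €779.62 = €46,777.20; interest = €46,777.20 − €35,000 = €11,777.20.

€11,780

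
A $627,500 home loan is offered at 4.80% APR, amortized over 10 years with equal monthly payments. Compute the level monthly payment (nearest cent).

At 4.80% the monthly rate is 0.0040000, so the payment is 627,500 × 0.0040000 / (1 − 1.0040000^−120) = $6,594.44.

$6,594.44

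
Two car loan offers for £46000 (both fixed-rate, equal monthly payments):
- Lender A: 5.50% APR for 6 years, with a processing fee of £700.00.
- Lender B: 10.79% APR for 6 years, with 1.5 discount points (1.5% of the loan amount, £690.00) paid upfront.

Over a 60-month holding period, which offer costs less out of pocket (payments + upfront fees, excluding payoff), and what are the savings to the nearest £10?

Lender A: at 5.50% the monthly rate is 0.0045833, so the payment is 46,000 × 0.0045833 / (1 − 1.0045833^−72) = £751.54.
Lender B: at 10.79% the monthly rate is 0.0089917, so the payment is 46,000 × 0.0089917 / (1 − 1.0089917^−72) = £870.63.
Over 60 months: Lender A costs 60 × £751.54 + £700.00 = £45,792.40; Lender B costs 60 × £870.63 + £690.00 = £52,927.80.
Lender A is cheaper by £52,927.80 − £45,792.40 = £7,135.40.

Lender A by £7,140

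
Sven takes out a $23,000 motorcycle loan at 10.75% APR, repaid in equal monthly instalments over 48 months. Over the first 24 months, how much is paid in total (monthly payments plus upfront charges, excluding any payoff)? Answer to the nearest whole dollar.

$14,200

Monthly rate = 10.75%/12 = 0.0089583; payment = 23,000 × 0.0089583 / (1 − (1+0.0089583)^−48) = $591.66.
Total outlay = 24 × $591.66 = $14,199.84.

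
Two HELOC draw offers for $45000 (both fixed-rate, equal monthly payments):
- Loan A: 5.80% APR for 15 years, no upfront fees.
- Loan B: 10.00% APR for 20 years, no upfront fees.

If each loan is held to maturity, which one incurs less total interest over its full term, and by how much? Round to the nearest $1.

Loan A by $36,742

Loan A: at 5.80% the monthly rate is 0.0048333, so the payment is 45,000 × 0.0048333 / (1 − 1.0048333^−180) = $374.89.
Total interest on Loan A = 180 × $374.89 − $45,000 = $22,480.20.
Loan B: monthly rate = 10%/12 = 0.0083333; payment = 45,000 × 0.0083333 / (1 − (1+0.0083333)^−240) = $434.26.
Total interest on Loan B = 240 × $434.26 − $45,000 = $59,222.40.
Loan A is lower by $36,742.20.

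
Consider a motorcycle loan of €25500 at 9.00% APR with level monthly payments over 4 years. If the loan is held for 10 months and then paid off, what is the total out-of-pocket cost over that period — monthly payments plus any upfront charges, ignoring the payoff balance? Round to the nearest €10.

€6,350

Monthly rate = 9%/12 = 0.0075000; payment = 25,500 × 0.0075000 / (1 − (1+0.0075000)^−48) = €634.57.
Total outlay = 10 × €634.57 = €6,345.70.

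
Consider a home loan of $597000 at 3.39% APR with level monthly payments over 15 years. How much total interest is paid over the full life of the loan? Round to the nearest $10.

At 3.39% the monthly rate is 0.0028250, so the payment is 597,000 × 0.0028250 / (1 − 1.0028250^−180) = $4,235.67.
Total paid = 180 × $4,235.67 = $762,420.60; interest = $762,420.60 − $597,000 = $165,420.60.

$165,420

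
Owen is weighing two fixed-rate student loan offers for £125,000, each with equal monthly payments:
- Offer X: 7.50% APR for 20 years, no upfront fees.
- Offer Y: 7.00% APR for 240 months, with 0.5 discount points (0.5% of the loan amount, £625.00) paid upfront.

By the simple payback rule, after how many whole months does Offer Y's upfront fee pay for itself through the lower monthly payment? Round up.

17 months

Offer X: monthly rate = 7.5%/12 = 0.0062500; payment = 125,000 × 0.0062500 / (1 − (1+0.0062500)^−240) = £1,006.99.
Offer Y: at 7.00% the monthly rate is 0.0058333, so the payment is 125,000 × 0.0058333 / (1 − 1.0058333^−240) = £969.12.
Monthly savings = £1,006.99 − £969.12 = £37.87.
Break-even = £625.00 / £37.87 = 16.50 → 17 months.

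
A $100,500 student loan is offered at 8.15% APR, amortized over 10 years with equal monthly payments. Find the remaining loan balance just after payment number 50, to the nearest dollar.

With monthly rate i = 8.15%/12 = 0.0067917, the balance after k of n payments is P · [(1+i)^n − (1+i)^k] / [(1+i)^n − 1].
(1+0.0067917)^120 = 2.25295990 and (1+0.0067917)^50 = 1.40275107, so the balance is 100,500 × (2.25295990 − 1.40275107) / (2.25295990 − 1) = $68,195.31.

$68,195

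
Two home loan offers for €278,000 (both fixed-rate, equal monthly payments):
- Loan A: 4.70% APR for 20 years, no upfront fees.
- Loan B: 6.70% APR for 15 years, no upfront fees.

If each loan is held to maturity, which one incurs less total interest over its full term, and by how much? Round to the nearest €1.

Loan A by €12,082

Loan A: at 4.70% the monthly rate is 0.0039167, so the payment is 278,000 × 0.0039167 / (1 − 1.0039167^−240) = €1,788.92.
Total interest on Loan A = 240 × €1,788.92 − €278,000 = €151,340.80.
Loan B: at 6.70% the monthly rate is 0.0055833, so the payment is 278,000 × 0.0055833 / (1 − 1.0055833^−180) = €2,452.35.
Total interest on Loan B = 180 × €2,452.35 − €278,000 = €163,423.00.
Loan A is lower by €12,082.20.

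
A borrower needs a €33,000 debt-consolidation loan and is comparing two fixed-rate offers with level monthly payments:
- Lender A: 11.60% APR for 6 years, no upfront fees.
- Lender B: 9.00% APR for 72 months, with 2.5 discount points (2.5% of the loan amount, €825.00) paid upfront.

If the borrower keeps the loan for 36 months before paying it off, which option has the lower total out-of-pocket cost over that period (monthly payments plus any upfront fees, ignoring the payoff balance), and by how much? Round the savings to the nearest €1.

Lender B by €740

Lender A: at 11.60% the monthly rate is 0.0096667, so the payment is 33,000 × 0.0096667 / (1 − 1.0096667^−72) = €638.31.
Lender B: monthly rate = 9%/12 = 0.0075000; payment = 33,000 × 0.0075000 / (1 − (1+0.0075000)^−72) = €594.84.
Over 36 months: Lender A costs 36 × €638.31 = €22,979.16; Lender B costs 36 × €594.84 + €825.00 = €22,239.24.
Lender B is cheaper by €22,979.16 − €22,239.24 = €739.92.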